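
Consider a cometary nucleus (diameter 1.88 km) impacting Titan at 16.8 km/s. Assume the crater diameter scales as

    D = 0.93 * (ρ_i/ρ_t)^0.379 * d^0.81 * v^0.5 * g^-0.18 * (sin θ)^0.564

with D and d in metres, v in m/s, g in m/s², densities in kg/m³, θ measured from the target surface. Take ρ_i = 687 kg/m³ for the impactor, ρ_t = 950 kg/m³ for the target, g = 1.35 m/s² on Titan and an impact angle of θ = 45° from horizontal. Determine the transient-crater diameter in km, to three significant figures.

D ≈ 37.3 km

In SI units: d = 1880 m, v = 16800 m/s.
(ρ_i/ρ_t)^0.379 = (687/950)^0.379 = 0.8844
d^0.81 = 1880^0.81 = 448.8
v^0.5 = 16800^0.5 = 129.6
g^-0.18 = 1.35^-0.18 = 0.9474
(sin 45°)^0.564 = 0.7071^0.564 = 0.8224
D = 0.93 × 0.8844 × 448.8 × 129.6 × 0.9474 × 0.8224 = 37274 m
   = 37.27 km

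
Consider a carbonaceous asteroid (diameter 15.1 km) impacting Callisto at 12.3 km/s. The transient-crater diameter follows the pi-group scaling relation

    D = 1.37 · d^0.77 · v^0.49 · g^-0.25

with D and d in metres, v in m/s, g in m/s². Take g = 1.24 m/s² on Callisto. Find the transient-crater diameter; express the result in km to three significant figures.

In SI units: d = 15100 m, v = 12300 m/s.
d^0.77 = 15100^0.77 = 1651
v^0.49 = 12300^0.49 = 100.9
g^-0.25 = 1.24^-0.25 = 0.9476
D = 1.37 × 1651 × 100.9 × 0.9476 = 2.163 × 10^5 m
   = 216.3 km

D ≈ 216 km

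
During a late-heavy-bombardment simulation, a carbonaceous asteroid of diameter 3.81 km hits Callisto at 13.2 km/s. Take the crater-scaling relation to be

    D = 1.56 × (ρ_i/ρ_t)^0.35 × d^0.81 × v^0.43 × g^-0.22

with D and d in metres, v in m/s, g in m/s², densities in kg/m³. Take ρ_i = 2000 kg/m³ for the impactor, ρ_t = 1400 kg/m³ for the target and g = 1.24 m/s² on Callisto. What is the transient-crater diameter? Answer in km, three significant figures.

D ≈ 79.3 km

In SI units: d = 3810 m, v = 13200 m/s.
(ρ_i/ρ_t)^0.35 = (2000/1400)^0.35 = 1.133
d^0.81 = 3810^0.81 = 795.3
v^0.43 = 13200^0.43 = 59.14
g^-0.22 = 1.24^-0.22 = 0.9538
D = 1.56 × 1.133 × 795.3 × 59.14 × 0.9538 = 79291 m
   = 79.29 km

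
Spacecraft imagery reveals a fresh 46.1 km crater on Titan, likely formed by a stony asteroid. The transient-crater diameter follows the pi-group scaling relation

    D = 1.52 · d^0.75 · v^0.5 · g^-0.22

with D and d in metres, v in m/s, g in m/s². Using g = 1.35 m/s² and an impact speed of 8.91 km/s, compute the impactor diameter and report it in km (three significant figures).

Rearranging for d: d = [D / (1.52 · 8910^0.5 · 1.35^-0.22)]^(1/0.75).
D = 46100 m.
8910^0.5 = 94.39
1.35^-0.22 = 0.9361
Denominator = 1.52 × 94.39 × 0.9361 = 134.3
D / 134.3 = 46100 / 134.3 = 343.3
d = 343.3^(1/0.75) = 343.3^1.3333 = 2403 m

d ≈ 2.40 km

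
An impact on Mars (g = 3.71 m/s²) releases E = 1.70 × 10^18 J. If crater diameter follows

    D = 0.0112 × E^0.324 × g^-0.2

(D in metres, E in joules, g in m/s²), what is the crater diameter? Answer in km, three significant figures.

D ≈ 6.95 km

E^0.324 = (1.70 × 10^18)^0.324 = 8.066 × 10^5
g^-0.2 = 3.71^-0.2 = 0.7694
D = 0.0112 × 8.066 × 10^5 × 0.7694 = 6951 m
   = 6.951 km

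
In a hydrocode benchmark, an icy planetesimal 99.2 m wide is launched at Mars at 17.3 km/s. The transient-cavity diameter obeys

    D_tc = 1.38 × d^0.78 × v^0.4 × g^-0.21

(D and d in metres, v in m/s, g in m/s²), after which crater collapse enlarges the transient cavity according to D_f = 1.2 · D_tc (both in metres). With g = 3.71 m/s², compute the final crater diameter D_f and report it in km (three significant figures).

D_f ≈ 2.25 km

v = 17300 m/s.
d^0.78 = 99.2^0.78 = 36.08
v^0.4 = 17300^0.4 = 49.57
g^-0.21 = 3.71^-0.21 = 0.7593
D_tc = 1.38 × 36.08 × 49.57 × 0.7593 = 1874 m
D_f = 1.2 × 1874 = 2249 m
     = 2.249 km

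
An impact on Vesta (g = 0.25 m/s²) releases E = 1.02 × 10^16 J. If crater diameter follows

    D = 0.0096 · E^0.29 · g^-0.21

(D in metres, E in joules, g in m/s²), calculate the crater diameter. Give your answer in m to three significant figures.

E^0.29 = (1.02 × 10^16)^0.29 = 4.390 × 10^4
g^-0.21 = 0.25^-0.21 = 1.338
D = 0.0096 × 4.390 × 10^4 × 1.338 = 563.9 m

D ≈ 564 m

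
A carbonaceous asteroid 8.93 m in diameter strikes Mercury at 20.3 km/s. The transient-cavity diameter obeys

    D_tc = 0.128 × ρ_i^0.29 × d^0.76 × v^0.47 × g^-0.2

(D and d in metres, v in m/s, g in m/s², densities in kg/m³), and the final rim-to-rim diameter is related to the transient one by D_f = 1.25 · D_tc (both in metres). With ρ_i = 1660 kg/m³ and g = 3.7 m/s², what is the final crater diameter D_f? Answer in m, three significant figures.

v = 20300 m/s.
ρ_i^0.29 = 1660^0.29 = 8.587
d^0.76 = 8.93^0.76 = 5.280
v^0.47 = 20300^0.47 = 105.8
g^-0.2 = 3.7^-0.2 = 0.7698
D_tc = 0.128 × 8.587 × 5.280 × 105.8 × 0.7698 = 472.7 m
D_f = 1.25 × 472.7 = 590.9 m

D_f ≈ 591 m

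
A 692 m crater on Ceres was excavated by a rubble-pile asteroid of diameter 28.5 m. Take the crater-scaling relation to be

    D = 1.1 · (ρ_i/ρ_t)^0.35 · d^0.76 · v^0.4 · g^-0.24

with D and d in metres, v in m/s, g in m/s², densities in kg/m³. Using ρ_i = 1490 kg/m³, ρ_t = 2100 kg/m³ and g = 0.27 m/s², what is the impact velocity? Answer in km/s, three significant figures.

v ≈ 10.5 km/s

Rearranging for v: v = [D / (1.1 · (1490/2100)^0.35 · 28.5^0.76 · 0.27^-0.24)]^(1/0.4).
(1490/2100)^0.35 = 0.8868
28.5^0.76 = 12.76
0.27^-0.24 = 1.369
Denominator = 1.1 × 0.8868 × 12.76 × 1.369 = 17.04
D / 17.04 = 692 / 17.04 = 40.61
v = 40.61^(1/0.4) = 40.61^2.5 = 10510 m/s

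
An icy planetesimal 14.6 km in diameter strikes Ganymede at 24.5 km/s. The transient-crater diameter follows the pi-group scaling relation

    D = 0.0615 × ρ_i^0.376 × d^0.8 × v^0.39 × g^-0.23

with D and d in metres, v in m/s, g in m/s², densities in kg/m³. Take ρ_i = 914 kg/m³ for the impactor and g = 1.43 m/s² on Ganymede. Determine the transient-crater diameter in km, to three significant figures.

In SI units: d = 14600 m, v = 24500 m/s.
ρ_i^0.376 = 914^0.376 = 12.98
d^0.8 = 14600^0.8 = 2145
v^0.39 = 24500^0.39 = 51.50
g^-0.23 = 1.43^-0.23 = 0.9210
D = 0.0615 × 12.98 × 2145 × 51.50 × 0.9210 = 81216 m
   = 81.22 km

D ≈ 81.2 km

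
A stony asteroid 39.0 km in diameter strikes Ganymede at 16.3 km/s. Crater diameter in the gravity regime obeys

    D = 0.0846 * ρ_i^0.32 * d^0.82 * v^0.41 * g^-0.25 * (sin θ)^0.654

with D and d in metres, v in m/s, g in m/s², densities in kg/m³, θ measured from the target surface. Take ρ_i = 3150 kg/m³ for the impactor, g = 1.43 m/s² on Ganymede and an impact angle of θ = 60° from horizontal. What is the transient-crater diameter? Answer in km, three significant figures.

In SI units: d = 39000 m, v = 16300 m/s.
ρ_i^0.32 = 3150^0.32 = 13.17
d^0.82 = 39000^0.82 = 5817
v^0.41 = 16300^0.41 = 53.33
g^-0.25 = 1.43^-0.25 = 0.9145
(sin 60°)^0.654 = 0.8660^0.654 = 0.9102
D = 0.0846 × 13.17 × 5817 × 53.33 × 0.9145 × 0.9102 = 2.877 × 10^5 m
   = 287.7 km

D ≈ 288 km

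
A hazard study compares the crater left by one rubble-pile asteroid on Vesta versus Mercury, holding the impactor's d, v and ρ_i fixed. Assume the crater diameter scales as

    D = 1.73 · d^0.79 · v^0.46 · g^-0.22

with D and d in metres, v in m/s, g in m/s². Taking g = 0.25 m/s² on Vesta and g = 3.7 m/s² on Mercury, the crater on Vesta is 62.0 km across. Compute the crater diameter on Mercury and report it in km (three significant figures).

D ≈ 34.3 km

All impactor-dependent factors cancel in the ratio, leaving D_Mercury/D_Vesta = (g_Mercury/g_Vesta)^-0.22.
(3.7/0.25)^-0.22 = 14.80^-0.22 = 0.5528
D_Mercury = 0.5528 × 62.0 km = 34.3 km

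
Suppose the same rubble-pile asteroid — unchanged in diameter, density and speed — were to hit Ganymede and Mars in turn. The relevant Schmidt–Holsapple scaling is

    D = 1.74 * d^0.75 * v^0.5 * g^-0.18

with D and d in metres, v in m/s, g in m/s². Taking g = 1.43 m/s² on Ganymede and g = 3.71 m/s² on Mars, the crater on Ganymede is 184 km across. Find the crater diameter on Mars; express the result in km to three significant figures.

All impactor-dependent factors cancel in the ratio, leaving D_Mars/D_Ganymede = (g_Mars/g_Ganymede)^-0.18.
(3.71/1.43)^-0.18 = 2.594^-0.18 = 0.8423
D_Mars = 0.8423 × 184 km = 155 km

D ≈ 155 km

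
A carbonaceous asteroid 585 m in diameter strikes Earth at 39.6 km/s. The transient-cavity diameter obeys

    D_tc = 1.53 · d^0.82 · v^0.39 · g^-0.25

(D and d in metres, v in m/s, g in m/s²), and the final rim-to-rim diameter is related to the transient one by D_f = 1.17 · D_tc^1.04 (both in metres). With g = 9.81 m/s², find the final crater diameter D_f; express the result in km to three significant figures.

v = 39600 m/s.
d^0.82 = 585^0.82 = 185.8
v^0.39 = 39600^0.39 = 62.10
g^-0.25 = 9.81^-0.25 = 0.5650
D_tc = 1.53 × 185.8 × 62.10 × 0.5650 = 9974 m
D_f = 1.17 × (9974)^1.04 = 16866 m
     = 16.87 km

D_f ≈ 16.9 km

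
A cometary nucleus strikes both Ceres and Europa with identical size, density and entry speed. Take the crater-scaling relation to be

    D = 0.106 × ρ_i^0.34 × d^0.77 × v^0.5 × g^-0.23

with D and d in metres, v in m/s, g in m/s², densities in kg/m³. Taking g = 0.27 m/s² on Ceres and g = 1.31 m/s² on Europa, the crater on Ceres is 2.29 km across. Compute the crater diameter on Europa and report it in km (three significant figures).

All impactor-dependent factors cancel in the ratio, leaving D_Europa/D_Ceres = (g_Europa/g_Ceres)^-0.23.
(1.31/0.27)^-0.23 = 4.852^-0.23 = 0.6954
D_Europa = 0.6954 × 2.29 km = 1.59 km

D ≈ 1.59 km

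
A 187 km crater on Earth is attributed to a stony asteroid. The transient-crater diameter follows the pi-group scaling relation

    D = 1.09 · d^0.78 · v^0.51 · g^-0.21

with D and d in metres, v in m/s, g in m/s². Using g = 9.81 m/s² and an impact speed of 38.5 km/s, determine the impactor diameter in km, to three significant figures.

d ≈ 9.54 km

Rearranging for d: d = [D / (1.09 · 38500^0.51 · 9.81^-0.21)]^(1/0.78).
D = 187000 m.
38500^0.51 = 218.1
9.81^-0.21 = 0.6191
Denominator = 1.09 × 218.1 × 0.6191 = 147.2
D / 147.2 = 187000 / 147.2 = 1270
d = 1270^(1/0.78) = 1270^1.2821 = 9536 m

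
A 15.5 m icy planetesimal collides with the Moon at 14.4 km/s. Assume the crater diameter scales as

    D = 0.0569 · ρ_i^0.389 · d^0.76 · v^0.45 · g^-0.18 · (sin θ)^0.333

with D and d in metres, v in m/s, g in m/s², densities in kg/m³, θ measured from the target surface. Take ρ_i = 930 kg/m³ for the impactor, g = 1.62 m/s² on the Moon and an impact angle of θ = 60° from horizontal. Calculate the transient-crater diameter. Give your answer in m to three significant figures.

In SI units: v = 14400 m/s.
ρ_i^0.389 = 930^0.389 = 14.28
d^0.76 = 15.5^0.76 = 8.029
v^0.45 = 14400^0.45 = 74.35
g^-0.18 = 1.62^-0.18 = 0.9168
(sin 60°)^0.333 = 0.8660^0.333 = 0.9532
D = 0.0569 × 14.28 × 8.029 × 74.35 × 0.9168 × 0.9532 = 423.9 m

D ≈ 424 m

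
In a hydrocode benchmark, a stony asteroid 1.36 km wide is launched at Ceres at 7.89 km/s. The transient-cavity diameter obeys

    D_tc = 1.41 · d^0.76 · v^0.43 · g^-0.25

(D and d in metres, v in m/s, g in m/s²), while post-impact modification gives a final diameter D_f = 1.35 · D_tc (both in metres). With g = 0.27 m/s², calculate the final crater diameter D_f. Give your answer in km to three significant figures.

D_f ≈ 30.1 km

In SI: d = 1360 m, v = 7890 m/s.
d^0.76 = 1360^0.76 = 240.7
v^0.43 = 7890^0.43 = 47.40
g^-0.25 = 0.27^-0.25 = 1.387
D_tc = 1.41 × 240.7 × 47.40 × 1.387 = 22310 m
D_f = 1.35 × 22310 = 30119 m
     = 30.12 km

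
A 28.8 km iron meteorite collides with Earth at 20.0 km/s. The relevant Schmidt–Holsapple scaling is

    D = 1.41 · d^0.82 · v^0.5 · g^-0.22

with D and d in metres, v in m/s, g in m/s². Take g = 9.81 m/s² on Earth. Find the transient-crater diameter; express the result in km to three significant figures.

D ≈ 547 km

In SI units: d = 28800 m, v = 20000 m/s.
d^0.82 = 28800^0.82 = 4536
v^0.5 = 20000^0.5 = 141.4
g^-0.22 = 9.81^-0.22 = 0.6051
D = 1.41 × 4536 × 141.4 × 0.6051 = 5.472 × 10^5 m
   = 547.2 km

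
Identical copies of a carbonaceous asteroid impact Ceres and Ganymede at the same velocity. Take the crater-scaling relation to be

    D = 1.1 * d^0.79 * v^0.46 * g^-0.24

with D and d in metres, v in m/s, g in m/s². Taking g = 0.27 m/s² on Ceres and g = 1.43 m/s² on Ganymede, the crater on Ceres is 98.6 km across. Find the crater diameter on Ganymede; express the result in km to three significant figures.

D ≈ 66.1 km

All impactor-dependent factors cancel in the ratio, leaving D_Ganymede/D_Ceres = (g_Ganymede/g_Ceres)^-0.24.
(1.43/0.27)^-0.24 = 5.296^-0.24 = 0.6703
D_Ganymede = 0.6703 × 98.6 km = 66.1 km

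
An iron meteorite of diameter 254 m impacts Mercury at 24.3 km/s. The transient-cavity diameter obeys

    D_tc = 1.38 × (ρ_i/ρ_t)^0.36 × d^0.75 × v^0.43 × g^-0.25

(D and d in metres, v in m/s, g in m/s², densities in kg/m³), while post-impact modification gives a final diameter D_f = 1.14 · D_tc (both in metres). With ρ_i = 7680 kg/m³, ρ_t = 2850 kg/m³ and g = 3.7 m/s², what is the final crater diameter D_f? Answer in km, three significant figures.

v = 24300 m/s.
(ρ_i/ρ_t)^0.36 = (7680/2850)^0.36 = 1.429
d^0.75 = 254^0.75 = 63.62
v^0.43 = 24300^0.43 = 76.88
g^-0.25 = 3.7^-0.25 = 0.7210
D_tc = 1.38 × 1.429 × 63.62 × 76.88 × 0.7210 = 6954 m
D_f = 1.14 × 6954 = 7928 m
     = 7.928 km

D_f ≈ 7.93 km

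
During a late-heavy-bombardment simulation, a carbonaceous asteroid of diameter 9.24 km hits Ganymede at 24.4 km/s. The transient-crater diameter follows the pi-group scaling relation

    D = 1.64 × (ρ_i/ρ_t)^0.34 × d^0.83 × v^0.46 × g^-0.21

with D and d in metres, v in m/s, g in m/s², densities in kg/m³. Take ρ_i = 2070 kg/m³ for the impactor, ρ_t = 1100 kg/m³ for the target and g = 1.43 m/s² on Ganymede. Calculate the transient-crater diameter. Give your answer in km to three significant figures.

D ≈ 385 km

In SI units: d = 9240 m, v = 24400 m/s.
(ρ_i/ρ_t)^0.34 = (2070/1100)^0.34 = 1.240
d^0.83 = 9240^0.83 = 1957
v^0.46 = 24400^0.46 = 104.3
g^-0.21 = 1.43^-0.21 = 0.9276
D = 1.64 × 1.240 × 1957 × 104.3 × 0.9276 = 3.850 × 10^5 m
   = 385.0 km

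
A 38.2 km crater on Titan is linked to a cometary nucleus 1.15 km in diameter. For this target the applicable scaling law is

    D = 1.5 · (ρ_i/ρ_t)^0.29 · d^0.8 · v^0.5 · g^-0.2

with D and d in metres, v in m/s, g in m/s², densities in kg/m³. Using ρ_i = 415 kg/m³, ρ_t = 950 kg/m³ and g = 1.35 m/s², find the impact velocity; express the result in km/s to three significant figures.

v ≈ 15.0 km/s

Rearranging for v: v = [D / (1.5 · (415/950)^0.29 · 1150^0.8 · 1.35^-0.2)]^(1/0.5).
D = 38200 m.
(415/950)^0.29 = 0.7865
1150^0.8 = 280.9
1.35^-0.2 = 0.9417
Denominator = 1.5 × 0.7865 × 280.9 × 0.9417 = 312.1
D / 312.1 = 38200 / 312.1 = 122.4
v = 122.4^(1/0.5) = 122.4^2 = 14982 m/s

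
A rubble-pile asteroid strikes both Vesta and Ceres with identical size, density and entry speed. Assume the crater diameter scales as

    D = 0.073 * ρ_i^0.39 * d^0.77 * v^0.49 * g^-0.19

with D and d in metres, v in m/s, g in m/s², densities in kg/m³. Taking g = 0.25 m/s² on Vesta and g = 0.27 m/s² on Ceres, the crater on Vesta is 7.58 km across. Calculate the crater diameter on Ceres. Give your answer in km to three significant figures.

All impactor-dependent factors cancel in the ratio, leaving D_Ceres/D_Vesta = (g_Ceres/g_Vesta)^-0.19.
(0.27/0.25)^-0.19 = 1.080^-0.19 = 0.9855
D_Ceres = 0.9855 × 7.58 km = 7.47 km

D ≈ 7.47 km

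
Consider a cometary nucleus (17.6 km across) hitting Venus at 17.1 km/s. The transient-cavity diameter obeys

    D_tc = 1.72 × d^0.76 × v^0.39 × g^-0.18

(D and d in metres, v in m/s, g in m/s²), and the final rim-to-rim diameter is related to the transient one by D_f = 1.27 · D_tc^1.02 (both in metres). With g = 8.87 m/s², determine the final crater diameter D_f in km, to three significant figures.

In SI: d = 17600 m, v = 17100 m/s.
d^0.76 = 17600^0.76 = 1685
v^0.39 = 17100^0.39 = 44.76
g^-0.18 = 8.87^-0.18 = 0.6751
D_tc = 1.72 × 1685 × 44.76 × 0.6751 = 87580 m
D_f = 1.27 × (87580)^1.02 = 1.397 × 10^5 m
     = 139.7 km

D_f ≈ 140 km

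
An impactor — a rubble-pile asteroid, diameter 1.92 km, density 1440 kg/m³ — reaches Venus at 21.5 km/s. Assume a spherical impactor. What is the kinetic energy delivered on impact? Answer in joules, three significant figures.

d = 1920 m; v = 21500 m/s.
Mass m = (π/6) ρ d³ = (π/6) × 1440 × (1920)³ = 5.337 × 10^12 kg
E = ½ m v² = 0.5 × 5.337 × 10^12 × (21500)² = 1.234 × 10^21 J

E ≈ 1.23 × 10^21 J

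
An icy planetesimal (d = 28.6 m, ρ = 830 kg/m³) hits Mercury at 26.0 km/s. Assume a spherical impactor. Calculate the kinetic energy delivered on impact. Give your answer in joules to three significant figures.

E ≈ 3.44 × 10^15 J

v = 26000 m/s.
Mass m = (π/6) ρ d³ = (π/6) × 830 × (28.6)³ = 1.017 × 10^7 kg
E = ½ m v² = 0.5 × 1.017 × 10^7 × (26000)² = 3.437 × 10^15 J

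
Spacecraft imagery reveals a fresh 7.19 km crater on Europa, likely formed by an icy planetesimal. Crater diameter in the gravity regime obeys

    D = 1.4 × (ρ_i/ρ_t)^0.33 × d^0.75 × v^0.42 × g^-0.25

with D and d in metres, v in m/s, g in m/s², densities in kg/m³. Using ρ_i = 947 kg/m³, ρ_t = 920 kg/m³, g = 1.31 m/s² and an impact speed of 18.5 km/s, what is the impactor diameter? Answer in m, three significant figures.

d ≈ 390 m

Rearranging for d: d = [D / (1.4 · (947/920)^0.33 · 18500^0.42 · 1.31^-0.25)]^(1/0.75).
D = 7190 m.
(947/920)^0.33 = 1.010
18500^0.42 = 61.97
1.31^-0.25 = 0.9347
Denominator = 1.4 × 1.010 × 61.97 × 0.9347 = 81.90
D / 81.90 = 7190 / 81.90 = 87.79
d = 87.79^(1/0.75) = 87.79^1.3333 = 390.1 m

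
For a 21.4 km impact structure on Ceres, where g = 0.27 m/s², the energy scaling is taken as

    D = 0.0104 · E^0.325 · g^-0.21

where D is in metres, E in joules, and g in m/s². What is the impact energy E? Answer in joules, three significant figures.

Rearranging: E = [D / (0.0104 · g^-0.21)]^(1/0.325).
D = 21400 m.
g^-0.21 = 0.27^-0.21 = 1.316
D / (0.0104 × 1.316) = 21400 / (0.01369) = 1.563 × 10^6
E = (1.563 × 10^6)^3.0769 = 1.143 × 10^19 J

E ≈ 1.14 × 10^19 J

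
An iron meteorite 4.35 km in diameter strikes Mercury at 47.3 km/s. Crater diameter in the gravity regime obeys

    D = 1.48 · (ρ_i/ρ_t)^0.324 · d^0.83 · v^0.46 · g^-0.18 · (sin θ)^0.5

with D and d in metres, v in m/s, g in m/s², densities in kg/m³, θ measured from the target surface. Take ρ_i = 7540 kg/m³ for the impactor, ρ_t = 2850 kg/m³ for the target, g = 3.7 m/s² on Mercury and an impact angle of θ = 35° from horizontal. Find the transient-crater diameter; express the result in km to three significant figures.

In SI units: d = 4350 m, v = 47300 m/s.
(ρ_i/ρ_t)^0.324 = (7540/2850)^0.324 = 1.371
d^0.83 = 4350^0.83 = 1047
v^0.46 = 47300^0.46 = 141.4
g^-0.18 = 3.7^-0.18 = 0.7902
(sin 35°)^0.5 = 0.5736^0.5 = 0.7574
D = 1.48 × 1.371 × 1047 × 141.4 × 0.7902 × 0.7574 = 1.798 × 10^5 m
   = 179.8 km

D ≈ 180 km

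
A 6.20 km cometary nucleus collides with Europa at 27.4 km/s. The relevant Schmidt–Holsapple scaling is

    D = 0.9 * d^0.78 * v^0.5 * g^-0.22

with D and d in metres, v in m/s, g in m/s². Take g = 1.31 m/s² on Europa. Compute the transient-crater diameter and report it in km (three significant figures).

D ≈ 127 km

In SI units: d = 6200 m, v = 27400 m/s.
d^0.78 = 6200^0.78 = 908.0
v^0.5 = 27400^0.5 = 165.5
g^-0.22 = 1.31^-0.22 = 0.9423
D = 0.9 × 908.0 × 165.5 × 0.9423 = 1.274 × 10^5 m
   = 127.4 km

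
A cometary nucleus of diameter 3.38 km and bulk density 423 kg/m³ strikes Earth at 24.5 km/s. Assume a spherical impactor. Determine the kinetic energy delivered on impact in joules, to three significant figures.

E ≈ 2.57 × 10^21 J

d = 3380 m; v = 24500 m/s.
Mass m = (π/6) ρ d³ = (π/6) × 423 × (3380)³ = 8.552 × 10^12 kg
E = ½ m v² = 0.5 × 8.552 × 10^12 × (24500)² = 2.567 × 10^21 J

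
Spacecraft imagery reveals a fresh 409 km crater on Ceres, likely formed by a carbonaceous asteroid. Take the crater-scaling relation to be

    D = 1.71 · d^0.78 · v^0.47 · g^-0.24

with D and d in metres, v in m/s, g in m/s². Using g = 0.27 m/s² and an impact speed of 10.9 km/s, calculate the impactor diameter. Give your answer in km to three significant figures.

d ≈ 19.4 km

Rearranging for d: d = [D / (1.71 · 10900^0.47 · 0.27^-0.24)]^(1/0.78).
D = 409000 m.
10900^0.47 = 78.99
0.27^-0.24 = 1.369
Denominator = 1.71 × 78.99 × 1.369 = 184.9
D / 184.9 = 409000 / 184.9 = 2212
d = 2212^(1/0.78) = 2212^1.2821 = 19424 m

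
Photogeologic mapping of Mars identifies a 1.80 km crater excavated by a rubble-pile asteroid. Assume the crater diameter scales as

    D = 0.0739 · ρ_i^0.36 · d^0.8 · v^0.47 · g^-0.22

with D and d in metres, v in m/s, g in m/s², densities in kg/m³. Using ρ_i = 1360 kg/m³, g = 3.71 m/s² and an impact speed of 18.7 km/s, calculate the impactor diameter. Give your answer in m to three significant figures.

d ≈ 52.5 m

Rearranging for d: d = [D / (0.0739 · 1360^0.36 · 18700^0.47 · 3.71^-0.22)]^(1/0.8).
D = 1800 m.
1360^0.36 = 13.43
18700^0.47 = 101.8
3.71^-0.22 = 0.7494
Denominator = 0.0739 × 13.43 × 101.8 × 0.7494 = 75.71
D / 75.71 = 1800 / 75.71 = 23.77
d = 23.77^(1/0.8) = 23.77^1.25 = 52.49 m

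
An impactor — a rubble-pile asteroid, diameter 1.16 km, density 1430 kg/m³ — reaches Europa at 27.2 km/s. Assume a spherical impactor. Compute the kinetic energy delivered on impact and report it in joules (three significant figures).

d = 1160 m; v = 27200 m/s.
Mass m = (π/6) ρ d³ = (π/6) × 1430 × (1160)³ = 1.169 × 10^12 kg
E = ½ m v² = 0.5 × 1.169 × 10^12 × (27200)² = 4.324 × 10^20 J

E ≈ 4.32 × 10^20 J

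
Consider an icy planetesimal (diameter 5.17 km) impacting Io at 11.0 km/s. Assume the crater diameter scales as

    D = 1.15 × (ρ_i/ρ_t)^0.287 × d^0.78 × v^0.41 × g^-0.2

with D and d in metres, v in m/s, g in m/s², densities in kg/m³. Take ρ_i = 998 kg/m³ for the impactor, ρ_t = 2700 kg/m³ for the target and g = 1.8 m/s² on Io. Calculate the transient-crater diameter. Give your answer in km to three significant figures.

In SI units: d = 5170 m, v = 11000 m/s.
(ρ_i/ρ_t)^0.287 = (998/2700)^0.287 = 0.7515
d^0.78 = 5170^0.78 = 788.0
v^0.41 = 11000^0.41 = 45.39
g^-0.2 = 1.8^-0.2 = 0.8891
D = 1.15 × 0.7515 × 788.0 × 45.39 × 0.8891 = 27483 m
   = 27.48 km

D ≈ 27.5 km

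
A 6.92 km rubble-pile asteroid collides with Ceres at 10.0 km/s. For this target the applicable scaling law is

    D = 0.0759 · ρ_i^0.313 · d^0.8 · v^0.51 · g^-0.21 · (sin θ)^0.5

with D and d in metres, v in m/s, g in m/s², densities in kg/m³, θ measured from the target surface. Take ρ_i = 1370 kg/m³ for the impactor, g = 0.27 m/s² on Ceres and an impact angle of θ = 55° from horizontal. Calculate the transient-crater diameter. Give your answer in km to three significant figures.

In SI units: d = 6920 m, v = 10000 m/s.
ρ_i^0.313 = 1370^0.313 = 9.589
d^0.8 = 6920^0.8 = 1181
v^0.51 = 10000^0.51 = 109.6
g^-0.21 = 0.27^-0.21 = 1.316
(sin 55°)^0.5 = 0.8192^0.5 = 0.9051
D = 0.0759 × 9.589 × 1181 × 109.6 × 1.316 × 0.9051 = 1.122 × 10^5 m
   = 112.2 km

D ≈ 112 km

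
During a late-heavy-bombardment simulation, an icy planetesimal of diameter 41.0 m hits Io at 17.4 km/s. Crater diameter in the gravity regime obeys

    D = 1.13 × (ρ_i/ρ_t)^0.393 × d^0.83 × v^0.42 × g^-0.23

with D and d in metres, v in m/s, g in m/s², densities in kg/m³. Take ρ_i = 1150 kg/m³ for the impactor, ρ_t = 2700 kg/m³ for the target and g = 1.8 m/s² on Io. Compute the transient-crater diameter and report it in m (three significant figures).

D ≈ 930 m

In SI units: v = 17400 m/s.
(ρ_i/ρ_t)^0.393 = (1150/2700)^0.393 = 0.7150
d^0.83 = 41^0.83 = 21.81
v^0.42 = 17400^0.42 = 60.40
g^-0.23 = 1.8^-0.23 = 0.8735
D = 1.13 × 0.7150 × 21.81 × 60.40 × 0.8735 = 929.7 m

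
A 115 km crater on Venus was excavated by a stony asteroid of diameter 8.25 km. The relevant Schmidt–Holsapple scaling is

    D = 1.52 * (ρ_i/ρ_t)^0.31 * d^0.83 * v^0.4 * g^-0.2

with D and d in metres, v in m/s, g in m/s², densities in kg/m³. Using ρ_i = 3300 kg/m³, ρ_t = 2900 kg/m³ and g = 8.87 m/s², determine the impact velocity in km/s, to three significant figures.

Rearranging for v: v = [D / (1.52 · (3300/2900)^0.31 · 8250^0.83 · 8.87^-0.2)]^(1/0.4).
D = 115000 m.
(3300/2900)^0.31 = 1.041
8250^0.83 = 1781
8.87^-0.2 = 0.6463
Denominator = 1.52 × 1.041 × 1781 × 0.6463 = 1821
D / 1821 = 115000 / 1821 = 63.15
v = 63.15^(1/0.4) = 63.15^2.5 = 31691 m/s

v ≈ 31.7 km/s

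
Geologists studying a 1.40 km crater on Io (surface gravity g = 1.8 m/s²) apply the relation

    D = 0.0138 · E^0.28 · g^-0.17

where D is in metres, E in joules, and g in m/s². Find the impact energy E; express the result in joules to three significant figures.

Rearranging: E = [D / (0.0138 · g^-0.17)]^(1/0.28).
D = 1400 m.
g^-0.17 = 1.8^-0.17 = 0.9049
D / (0.0138 × 0.9049) = 1400 / (0.01249) = 1.121 × 10^5
E = (1.121 × 10^5)^3.5714 = 1.082 × 10^18 J

E ≈ 1.08 × 10^18 J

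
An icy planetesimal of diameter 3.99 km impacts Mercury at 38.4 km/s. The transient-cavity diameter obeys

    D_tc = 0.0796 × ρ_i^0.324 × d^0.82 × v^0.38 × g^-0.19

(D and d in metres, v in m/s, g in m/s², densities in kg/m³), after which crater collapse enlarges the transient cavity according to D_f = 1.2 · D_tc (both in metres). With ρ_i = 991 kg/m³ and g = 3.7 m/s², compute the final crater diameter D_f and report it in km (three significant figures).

In SI: d = 3990 m, v = 38400 m/s.
ρ_i^0.324 = 991^0.324 = 9.348
d^0.82 = 3990^0.82 = 897.0
v^0.38 = 38400^0.38 = 55.21
g^-0.19 = 3.7^-0.19 = 0.7799
D_tc = 0.0796 × 9.348 × 897.0 × 55.21 × 0.7799 = 28740 m
D_f = 1.2 × 28740 = 34488 m
     = 34.49 km

D_f ≈ 34.5 km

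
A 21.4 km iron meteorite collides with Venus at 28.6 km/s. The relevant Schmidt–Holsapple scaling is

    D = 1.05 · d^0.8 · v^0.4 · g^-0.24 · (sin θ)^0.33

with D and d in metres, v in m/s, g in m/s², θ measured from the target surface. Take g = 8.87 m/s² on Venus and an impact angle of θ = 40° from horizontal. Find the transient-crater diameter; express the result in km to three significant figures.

In SI units: d = 21400 m, v = 28600 m/s.
d^0.8 = 21400^0.8 = 2913
v^0.4 = 28600^0.4 = 60.61
g^-0.24 = 8.87^-0.24 = 0.5922
(sin 40°)^0.33 = 0.6428^0.33 = 0.8643
D = 1.05 × 2913 × 60.61 × 0.5922 × 0.8643 = 94887 m
   = 94.89 km

D ≈ 94.9 km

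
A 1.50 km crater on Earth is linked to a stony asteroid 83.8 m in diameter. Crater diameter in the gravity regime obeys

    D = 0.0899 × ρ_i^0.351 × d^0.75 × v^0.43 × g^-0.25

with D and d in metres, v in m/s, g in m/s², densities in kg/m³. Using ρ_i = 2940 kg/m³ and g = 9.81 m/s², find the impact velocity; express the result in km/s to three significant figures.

Rearranging for v: v = [D / (0.0899 · 2940^0.351 · 83.8^0.75 · 9.81^-0.25)]^(1/0.43).
D = 1500 m.
2940^0.351 = 16.50
83.8^0.75 = 27.70
9.81^-0.25 = 0.5650
Denominator = 0.0899 × 16.50 × 27.70 × 0.5650 = 23.22
D / 23.22 = 1500 / 23.22 = 64.60
v = 64.60^(1/0.43) = 64.60^2.3256 = 16213 m/s

v ≈ 16.2 km/s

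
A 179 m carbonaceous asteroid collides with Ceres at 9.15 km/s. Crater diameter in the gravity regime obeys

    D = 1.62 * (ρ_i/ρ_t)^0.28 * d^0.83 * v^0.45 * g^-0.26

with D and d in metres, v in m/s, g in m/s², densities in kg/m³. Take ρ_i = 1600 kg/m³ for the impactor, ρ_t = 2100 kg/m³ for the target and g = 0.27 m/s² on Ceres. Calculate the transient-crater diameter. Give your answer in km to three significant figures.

D ≈ 9.48 km

In SI units: v = 9150 m/s.
(ρ_i/ρ_t)^0.28 = (1600/2100)^0.28 = 0.9267
d^0.83 = 179^0.83 = 74.11
v^0.45 = 9150^0.45 = 60.62
g^-0.26 = 0.27^-0.26 = 1.406
D = 1.62 × 0.9267 × 74.11 × 60.62 × 1.406 = 9483 m
   = 9.483 km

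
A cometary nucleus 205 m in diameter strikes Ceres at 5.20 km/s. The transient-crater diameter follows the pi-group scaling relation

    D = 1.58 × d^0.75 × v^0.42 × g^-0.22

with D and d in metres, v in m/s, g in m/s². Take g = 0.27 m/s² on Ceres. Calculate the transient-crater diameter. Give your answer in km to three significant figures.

In SI units: v = 5200 m/s.
d^0.75 = 205^0.75 = 54.18
v^0.42 = 5200^0.42 = 36.37
g^-0.22 = 0.27^-0.22 = 1.334
D = 1.58 × 54.18 × 36.37 × 1.334 = 4153 m
   = 4.153 km

D ≈ 4.15 km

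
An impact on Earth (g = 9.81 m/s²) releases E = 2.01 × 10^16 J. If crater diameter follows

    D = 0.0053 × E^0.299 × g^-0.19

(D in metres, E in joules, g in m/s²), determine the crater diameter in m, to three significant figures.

E^0.299 = (2.01 × 10^16)^0.299 = 7.493 × 10^4
g^-0.19 = 9.81^-0.19 = 0.6480
D = 0.0053 × 7.493 × 10^4 × 0.6480 = 257.3 m

D ≈ 257 m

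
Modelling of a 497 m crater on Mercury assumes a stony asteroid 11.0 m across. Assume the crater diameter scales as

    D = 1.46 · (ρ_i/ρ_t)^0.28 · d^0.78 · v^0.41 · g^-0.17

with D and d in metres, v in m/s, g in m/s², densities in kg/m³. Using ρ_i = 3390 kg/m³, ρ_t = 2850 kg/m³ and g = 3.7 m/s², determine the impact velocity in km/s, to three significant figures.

v ≈ 23.9 km/s

Rearranging for v: v = [D / (1.46 · (3390/2850)^0.28 · 11^0.78 · 3.7^-0.17)]^(1/0.41).
(3390/2850)^0.28 = 1.050
11^0.78 = 6.491
3.7^-0.17 = 0.8006
Denominator = 1.46 × 1.050 × 6.491 × 0.8006 = 7.967
D / 7.967 = 497 / 7.967 = 62.38
v = 62.38^(1/0.41) = 62.38^2.439 = 23884 m/s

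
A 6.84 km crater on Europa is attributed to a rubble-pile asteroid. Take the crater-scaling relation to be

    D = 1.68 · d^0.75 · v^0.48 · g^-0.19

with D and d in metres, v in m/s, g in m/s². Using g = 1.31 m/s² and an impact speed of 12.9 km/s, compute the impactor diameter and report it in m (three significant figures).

d ≈ 163 m

Rearranging for d: d = [D / (1.68 · 12900^0.48 · 1.31^-0.19)]^(1/0.75).
D = 6840 m.
12900^0.48 = 93.99
1.31^-0.19 = 0.9500
Denominator = 1.68 × 93.99 × 0.9500 = 150.0
D / 150.0 = 6840 / 150.0 = 45.60
d = 45.60^(1/0.75) = 45.60^1.3333 = 162.9 m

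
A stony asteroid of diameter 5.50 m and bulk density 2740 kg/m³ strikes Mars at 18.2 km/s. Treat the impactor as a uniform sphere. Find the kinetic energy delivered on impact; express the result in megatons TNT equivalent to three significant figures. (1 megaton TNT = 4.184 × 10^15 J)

v = 18200 m/s.
Mass m = (π/6) ρ d³ = (π/6) × 2740 × (5.5)³ = 2.387 × 10^5 kg
E = ½ m v² = 0.5 × 2.387 × 10^5 × (18200)² = 3.953 × 10^13 J
   = 3.953 × 10^13 / 4.184×10^15 = 9.448 × 10^-3 Mt

E ≈ 9.45 × 10^-3 Mt TNT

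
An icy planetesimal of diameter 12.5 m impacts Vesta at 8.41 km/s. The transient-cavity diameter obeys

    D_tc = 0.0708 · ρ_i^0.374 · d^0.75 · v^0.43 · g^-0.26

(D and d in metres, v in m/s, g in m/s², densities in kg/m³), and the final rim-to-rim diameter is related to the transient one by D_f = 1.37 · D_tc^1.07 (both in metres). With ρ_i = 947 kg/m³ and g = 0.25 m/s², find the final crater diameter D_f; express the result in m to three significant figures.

v = 8410 m/s.
ρ_i^0.374 = 947^0.374 = 12.98
d^0.75 = 12.5^0.75 = 6.648
v^0.43 = 8410^0.43 = 48.71
g^-0.26 = 0.25^-0.26 = 1.434
D_tc = 0.0708 × 12.98 × 6.648 × 48.71 × 1.434 = 426.7 m
D_f = 1.37 × (426.7)^1.07 = 893.2 m

D_f ≈ 893 m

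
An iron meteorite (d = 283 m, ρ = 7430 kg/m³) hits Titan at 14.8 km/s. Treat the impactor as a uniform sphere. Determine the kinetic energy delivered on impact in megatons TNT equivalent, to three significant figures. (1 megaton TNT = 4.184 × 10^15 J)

v = 14800 m/s.
Mass m = (π/6) ρ d³ = (π/6) × 7430 × (283)³ = 8.818 × 10^10 kg
E = ½ m v² = 0.5 × 8.818 × 10^10 × (14800)² = 9.657 × 10^18 J
   = 9.657 × 10^18 / 4.184×10^15 = 2308 Mt

E ≈ 2310 Mt TNT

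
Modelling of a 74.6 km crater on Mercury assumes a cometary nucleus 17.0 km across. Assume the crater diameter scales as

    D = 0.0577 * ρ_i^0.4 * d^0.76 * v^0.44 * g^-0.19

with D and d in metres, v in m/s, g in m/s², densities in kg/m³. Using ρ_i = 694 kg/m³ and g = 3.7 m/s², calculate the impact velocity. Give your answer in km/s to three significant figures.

v ≈ 17.6 km/s

Rearranging for v: v = [D / (0.0577 · 694^0.4 · 17000^0.76 · 3.7^-0.19)]^(1/0.44).
D = 74600 m.
694^0.4 = 13.69
17000^0.76 = 1641
3.7^-0.19 = 0.7799
Denominator = 0.0577 × 13.69 × 1641 × 0.7799 = 1011
D / 1011 = 74600 / 1011 = 73.79
v = 73.79^(1/0.44) = 73.79^2.2727 = 17595 m/s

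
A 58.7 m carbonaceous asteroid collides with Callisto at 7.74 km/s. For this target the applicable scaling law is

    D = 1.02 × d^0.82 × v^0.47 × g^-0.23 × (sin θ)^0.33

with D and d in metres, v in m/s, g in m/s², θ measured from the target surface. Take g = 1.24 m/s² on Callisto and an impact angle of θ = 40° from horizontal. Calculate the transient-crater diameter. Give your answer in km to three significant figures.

D ≈ 1.59 km

In SI units: v = 7740 m/s.
d^0.82 = 58.7^0.82 = 28.20
v^0.47 = 7740^0.47 = 67.25
g^-0.23 = 1.24^-0.23 = 0.9517
(sin 40°)^0.33 = 0.6428^0.33 = 0.8643
D = 1.02 × 28.20 × 67.25 × 0.9517 × 0.8643 = 1591 m
   = 1.591 km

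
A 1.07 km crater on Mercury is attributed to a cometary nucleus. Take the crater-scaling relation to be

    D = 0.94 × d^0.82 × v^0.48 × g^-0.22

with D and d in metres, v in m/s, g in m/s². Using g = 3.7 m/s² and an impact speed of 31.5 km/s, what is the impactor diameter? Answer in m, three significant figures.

d ≈ 17.6 m

Rearranging for d: d = [D / (0.94 · 31500^0.48 · 3.7^-0.22)]^(1/0.82).
D = 1070 m.
31500^0.48 = 144.3
3.7^-0.22 = 0.7499
Denominator = 0.94 × 144.3 × 0.7499 = 101.7
D / 101.7 = 1070 / 101.7 = 10.52
d = 10.52^(1/0.82) = 10.52^1.2195 = 17.63 m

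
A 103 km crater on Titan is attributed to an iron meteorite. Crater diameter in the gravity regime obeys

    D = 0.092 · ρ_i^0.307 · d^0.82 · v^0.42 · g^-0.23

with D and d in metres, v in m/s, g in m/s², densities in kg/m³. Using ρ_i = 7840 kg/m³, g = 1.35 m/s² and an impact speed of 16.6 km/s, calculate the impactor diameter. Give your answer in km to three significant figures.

d ≈ 6.22 km

Rearranging for d: d = [D / (0.092 · 7840^0.307 · 16600^0.42 · 1.35^-0.23)]^(1/0.82).
D = 103000 m.
7840^0.307 = 15.69
16600^0.42 = 59.22
1.35^-0.23 = 0.9333
Denominator = 0.092 × 15.69 × 59.22 × 0.9333 = 79.78
D / 79.78 = 103000 / 79.78 = 1291
d = 1291^(1/0.82) = 1291^1.2195 = 6220 m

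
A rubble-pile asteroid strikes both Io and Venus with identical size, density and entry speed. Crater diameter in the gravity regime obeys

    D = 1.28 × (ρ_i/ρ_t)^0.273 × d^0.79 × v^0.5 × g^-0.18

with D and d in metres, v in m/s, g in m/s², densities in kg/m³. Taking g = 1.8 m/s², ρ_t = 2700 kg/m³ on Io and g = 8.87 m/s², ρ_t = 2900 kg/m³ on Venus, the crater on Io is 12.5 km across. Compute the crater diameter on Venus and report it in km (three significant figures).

D ≈ 9.20 km

The impactor-only factors (d, v, ρ_i) cancel in the ratio, leaving D_Venus/D_Io = (g_Venus/g_Io)^-0.18 · (ρ_t,Io/ρ_t,Venus)^0.273.
(8.87/1.8)^-0.18 = 4.928^-0.18 = 0.7504
(2700/2900)^0.273 = 0.9310^0.273 = 0.9807
Ratio = 0.7504 × 0.9807 = 0.7359
D_Venus = 0.7359 × 12.5 km = 9.20 km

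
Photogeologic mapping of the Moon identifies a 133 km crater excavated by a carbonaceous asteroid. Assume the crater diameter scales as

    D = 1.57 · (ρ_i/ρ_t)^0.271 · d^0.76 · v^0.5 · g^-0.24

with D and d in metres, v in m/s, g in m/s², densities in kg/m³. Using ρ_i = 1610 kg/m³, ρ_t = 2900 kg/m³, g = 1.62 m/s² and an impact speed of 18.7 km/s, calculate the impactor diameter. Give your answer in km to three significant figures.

Rearranging for d: d = [D / (1.57 · (1610/2900)^0.271 · 18700^0.5 · 1.62^-0.24)]^(1/0.76).
D = 133000 m.
(1610/2900)^0.271 = 0.8526
18700^0.5 = 136.7
1.62^-0.24 = 0.8907
Denominator = 1.57 × 0.8526 × 136.7 × 0.8907 = 163.0
D / 163.0 = 133000 / 163.0 = 816.0
d = 816.0^(1/0.76) = 816.0^1.3158 = 6780 m

d ≈ 6.78 km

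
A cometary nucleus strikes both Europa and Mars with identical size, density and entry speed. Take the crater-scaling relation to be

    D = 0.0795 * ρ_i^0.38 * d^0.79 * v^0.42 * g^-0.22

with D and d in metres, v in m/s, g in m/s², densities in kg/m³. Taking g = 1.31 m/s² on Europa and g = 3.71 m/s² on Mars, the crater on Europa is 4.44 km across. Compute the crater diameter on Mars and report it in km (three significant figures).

All impactor-dependent factors cancel in the ratio, leaving D_Mars/D_Europa = (g_Mars/g_Europa)^-0.22.
(3.71/1.31)^-0.22 = 2.832^-0.22 = 0.7953
D_Mars = 0.7953 × 4.44 km = 3.53 km

D ≈ 3.53 km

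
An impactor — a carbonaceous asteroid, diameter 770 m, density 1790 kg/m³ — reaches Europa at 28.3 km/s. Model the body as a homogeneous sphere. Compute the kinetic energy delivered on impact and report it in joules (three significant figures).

E ≈ 1.71 × 10^20 J

v = 28300 m/s.
Mass m = (π/6) ρ d³ = (π/6) × 1790 × (770)³ = 4.279 × 10^11 kg
E = ½ m v² = 0.5 × 4.279 × 10^11 × (28300)² = 1.714 × 10^20 J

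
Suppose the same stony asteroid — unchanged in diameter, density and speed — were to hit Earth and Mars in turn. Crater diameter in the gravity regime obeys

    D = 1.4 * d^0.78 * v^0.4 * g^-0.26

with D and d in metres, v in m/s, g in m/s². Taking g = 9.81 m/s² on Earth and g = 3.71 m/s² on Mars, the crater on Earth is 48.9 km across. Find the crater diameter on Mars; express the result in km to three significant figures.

All impactor-dependent factors cancel in the ratio, leaving D_Mars/D_Earth = (g_Mars/g_Earth)^-0.26.
(3.71/9.81)^-0.26 = 0.3782^-0.26 = 1.288
D_Mars = 1.288 × 48.9 km = 63.0 km

D ≈ 63.0 km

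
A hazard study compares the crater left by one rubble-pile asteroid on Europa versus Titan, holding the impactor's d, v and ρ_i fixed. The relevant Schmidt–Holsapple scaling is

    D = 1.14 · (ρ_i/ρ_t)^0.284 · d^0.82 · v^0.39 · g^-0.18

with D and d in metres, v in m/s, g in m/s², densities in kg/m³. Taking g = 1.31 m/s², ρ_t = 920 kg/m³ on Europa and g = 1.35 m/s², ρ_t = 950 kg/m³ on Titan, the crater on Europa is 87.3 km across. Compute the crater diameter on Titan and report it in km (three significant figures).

The impactor-only factors (d, v, ρ_i) cancel in the ratio, leaving D_Titan/D_Europa = (g_Titan/g_Europa)^-0.18 · (ρ_t,Europa/ρ_t,Titan)^0.284.
(1.35/1.31)^-0.18 = 1.031^-0.18 = 0.9945
(920/950)^0.284 = 0.9684^0.284 = 0.9909
Ratio = 0.9945 × 0.9909 = 0.9855
D_Titan = 0.9855 × 87.3 km = 86.0 km

D ≈ 86.0 km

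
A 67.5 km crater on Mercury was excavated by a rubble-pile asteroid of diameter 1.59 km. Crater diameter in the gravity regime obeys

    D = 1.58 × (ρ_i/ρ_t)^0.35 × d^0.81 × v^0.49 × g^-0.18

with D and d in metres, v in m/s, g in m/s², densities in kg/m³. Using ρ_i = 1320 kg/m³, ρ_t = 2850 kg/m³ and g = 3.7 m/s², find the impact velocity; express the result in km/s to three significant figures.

Rearranging for v: v = [D / (1.58 · (1320/2850)^0.35 · 1590^0.81 · 3.7^-0.18)]^(1/0.49).
D = 67500 m.
(1320/2850)^0.35 = 0.7638
1590^0.81 = 391.9
3.7^-0.18 = 0.7902
Denominator = 1.58 × 0.7638 × 391.9 × 0.7902 = 373.7
D / 373.7 = 67500 / 373.7 = 180.6
v = 180.6^(1/0.49) = 180.6^2.0408 = 40319 m/s

v ≈ 40.3 km/s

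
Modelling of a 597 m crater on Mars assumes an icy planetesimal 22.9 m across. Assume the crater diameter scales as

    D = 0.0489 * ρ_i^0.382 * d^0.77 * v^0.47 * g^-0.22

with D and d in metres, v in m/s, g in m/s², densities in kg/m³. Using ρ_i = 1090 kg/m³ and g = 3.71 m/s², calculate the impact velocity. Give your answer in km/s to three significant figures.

v ≈ 18.4 km/s

Rearranging for v: v = [D / (0.0489 · 1090^0.382 · 22.9^0.77 · 3.71^-0.22)]^(1/0.47).
1090^0.382 = 14.46
22.9^0.77 = 11.14
3.71^-0.22 = 0.7494
Denominator = 0.0489 × 14.46 × 11.14 × 0.7494 = 5.903
D / 5.903 = 597 / 5.903 = 101.1
v = 101.1^(1/0.47) = 101.1^2.1277 = 18429 m/s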